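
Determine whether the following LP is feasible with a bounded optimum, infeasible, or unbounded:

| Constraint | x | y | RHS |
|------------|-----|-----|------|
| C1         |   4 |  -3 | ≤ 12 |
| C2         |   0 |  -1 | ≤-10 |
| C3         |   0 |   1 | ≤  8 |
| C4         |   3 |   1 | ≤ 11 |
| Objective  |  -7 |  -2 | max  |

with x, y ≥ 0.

Infeasible (no feasible solution exists)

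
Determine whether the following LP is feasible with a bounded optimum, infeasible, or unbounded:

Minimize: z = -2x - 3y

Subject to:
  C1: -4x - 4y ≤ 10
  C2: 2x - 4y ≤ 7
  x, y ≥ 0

Unbounded (objective can decrease without bound)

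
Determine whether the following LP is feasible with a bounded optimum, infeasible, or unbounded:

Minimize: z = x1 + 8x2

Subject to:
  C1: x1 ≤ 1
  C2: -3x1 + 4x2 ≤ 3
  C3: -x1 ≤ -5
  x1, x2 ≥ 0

Infeasible (no feasible solution exists)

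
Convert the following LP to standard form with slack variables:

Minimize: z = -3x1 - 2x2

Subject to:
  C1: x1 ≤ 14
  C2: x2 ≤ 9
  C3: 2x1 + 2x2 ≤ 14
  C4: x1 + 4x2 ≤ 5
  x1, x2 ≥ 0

min z = -3x1 - 2x2

s.t.
  x1 + s1 = 14
  x2 + s2 = 9
  2x1 + 2x2 + s3 = 14
  x1 + 4x2 + s4 = 5
  x1, x2, s1, s2, s3, s4 ≥ 0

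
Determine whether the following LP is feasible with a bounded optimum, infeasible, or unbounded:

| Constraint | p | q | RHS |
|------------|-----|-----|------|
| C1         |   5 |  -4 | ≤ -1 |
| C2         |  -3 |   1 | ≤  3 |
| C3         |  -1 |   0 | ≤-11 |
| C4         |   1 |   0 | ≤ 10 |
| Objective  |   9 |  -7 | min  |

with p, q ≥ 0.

Infeasible (no feasible solution exists)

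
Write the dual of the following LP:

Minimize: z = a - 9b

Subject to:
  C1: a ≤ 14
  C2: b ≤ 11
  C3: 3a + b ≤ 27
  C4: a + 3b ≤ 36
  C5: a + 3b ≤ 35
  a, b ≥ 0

Primal min cᵀx s.t. Ax ≤ b, x ≥ 0  →  Dual max −bᵀy s.t. Aᵀy ≥ −c, y ≥ 0.

Maximize: z = -14y1 - 11y2 - 27y3 - 36y4 - 35y5

Subject to:
  y1 + 3y3 + y4 + y5 ≥ -1
  y2 + y3 + 3y4 + 3y5 ≥ 9
  y1, y2, y3, y4, y5 ≥ 0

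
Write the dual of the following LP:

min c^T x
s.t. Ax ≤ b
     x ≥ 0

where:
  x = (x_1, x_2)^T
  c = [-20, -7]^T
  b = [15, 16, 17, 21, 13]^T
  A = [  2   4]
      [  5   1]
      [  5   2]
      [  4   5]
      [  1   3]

Primal min cᵀx s.t. Ax ≤ b, x ≥ 0  →  Dual max −bᵀy s.t. Aᵀy ≥ −c, y ≥ 0.

Maximize: z = -15y1 - 16y2 - 17y3 - 21y4 - 13y5

Subject to:
  2y1 + 5y2 + 5y3 + 4y4 + y5 ≥ 20
  4y1 + y2 + 2y3 + 5y4 + 3y5 ≥ 7
  y1, y2, y3, y4, y5 ≥ 0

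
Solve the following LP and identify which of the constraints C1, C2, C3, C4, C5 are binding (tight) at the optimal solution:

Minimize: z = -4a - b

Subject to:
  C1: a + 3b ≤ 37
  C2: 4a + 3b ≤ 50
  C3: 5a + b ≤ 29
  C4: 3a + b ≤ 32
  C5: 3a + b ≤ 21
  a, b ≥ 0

At a = 4, b = 9, compute slack b - a·x for each constraint:
  C1: 37 − 31 = 6  (slack)
  C2: 50 − 43 = 7  (slack)
  C3: 29 − 29 = 0  (binding)
  C4: 32 − 21 = 11  (slack)
  C5: 21 − 21 = 0  (binding)

Optimal: a = 4, b = 9
Binding: C3, C5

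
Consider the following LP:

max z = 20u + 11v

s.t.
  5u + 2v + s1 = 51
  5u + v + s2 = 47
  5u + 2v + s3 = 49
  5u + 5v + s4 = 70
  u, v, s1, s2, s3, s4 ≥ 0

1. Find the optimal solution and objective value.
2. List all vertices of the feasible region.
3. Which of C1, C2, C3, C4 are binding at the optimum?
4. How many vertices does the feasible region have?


1. u = 7, v = 7, z = 217
2. (0, 0), (9.4, 0), (9, 2), (7, 7), (0, 14)
3. C3, C4
4. 5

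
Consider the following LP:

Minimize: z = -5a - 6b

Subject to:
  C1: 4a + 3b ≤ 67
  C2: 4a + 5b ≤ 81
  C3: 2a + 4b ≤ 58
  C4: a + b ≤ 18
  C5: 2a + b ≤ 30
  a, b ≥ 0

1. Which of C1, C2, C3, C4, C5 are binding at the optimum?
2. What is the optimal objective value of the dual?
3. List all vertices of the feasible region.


1. C2, C4
2. -99
3. (0, 0), (15, 0), (12, 6), (9, 9), (5.667, 11.67), (0, 14.5)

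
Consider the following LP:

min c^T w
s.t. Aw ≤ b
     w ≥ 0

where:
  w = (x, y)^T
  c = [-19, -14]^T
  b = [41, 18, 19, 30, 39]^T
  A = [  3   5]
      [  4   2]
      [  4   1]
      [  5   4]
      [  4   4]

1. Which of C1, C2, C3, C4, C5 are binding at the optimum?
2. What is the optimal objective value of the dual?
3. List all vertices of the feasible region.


1. C2, C4
2. -108
3. (0, 0), (4.5, 0), (2, 5), (0, 7.5)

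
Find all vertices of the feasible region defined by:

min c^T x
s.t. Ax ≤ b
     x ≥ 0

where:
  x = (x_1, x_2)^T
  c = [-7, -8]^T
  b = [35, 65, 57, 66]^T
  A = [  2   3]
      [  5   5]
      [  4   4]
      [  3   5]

(0, 0), (13, 0), (4, 9), (0, 11.67)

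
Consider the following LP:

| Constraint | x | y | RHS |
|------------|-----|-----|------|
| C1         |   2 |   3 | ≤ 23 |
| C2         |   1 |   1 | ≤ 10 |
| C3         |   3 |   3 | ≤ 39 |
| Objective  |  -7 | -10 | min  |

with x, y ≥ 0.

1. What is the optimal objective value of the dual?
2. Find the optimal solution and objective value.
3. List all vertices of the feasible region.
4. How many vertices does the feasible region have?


1. -79
2. x = 7, y = 3, z = -79
3. (0, 0), (10, 0), (7, 3), (0, 7.667)
4. 4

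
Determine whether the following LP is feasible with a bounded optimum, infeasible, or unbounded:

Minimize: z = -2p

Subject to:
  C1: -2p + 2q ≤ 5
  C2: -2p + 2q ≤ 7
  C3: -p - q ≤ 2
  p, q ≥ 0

Unbounded (objective can decrease without bound)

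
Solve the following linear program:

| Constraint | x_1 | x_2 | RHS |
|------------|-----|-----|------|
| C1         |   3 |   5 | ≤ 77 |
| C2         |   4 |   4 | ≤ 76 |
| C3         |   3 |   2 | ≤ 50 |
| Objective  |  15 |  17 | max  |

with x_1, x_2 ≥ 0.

Evaluate the objective at each vertex of the feasible region:
  z(0, 0) = 0
  z(16.67, 0) = 250
  z(12, 7) = 299
  z(9, 10) = 305  ←
  z(0, 15.4) = 261.8
The maximum is at x_1 = 9, x_2 = 10.

x_1 = 9, x_2 = 10, z = 305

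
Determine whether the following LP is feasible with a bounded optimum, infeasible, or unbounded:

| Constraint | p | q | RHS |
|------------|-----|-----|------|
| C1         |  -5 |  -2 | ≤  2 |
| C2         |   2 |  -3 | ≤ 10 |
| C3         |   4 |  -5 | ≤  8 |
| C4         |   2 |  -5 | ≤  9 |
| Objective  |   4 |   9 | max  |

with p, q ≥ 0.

Unbounded (objective can increase without bound)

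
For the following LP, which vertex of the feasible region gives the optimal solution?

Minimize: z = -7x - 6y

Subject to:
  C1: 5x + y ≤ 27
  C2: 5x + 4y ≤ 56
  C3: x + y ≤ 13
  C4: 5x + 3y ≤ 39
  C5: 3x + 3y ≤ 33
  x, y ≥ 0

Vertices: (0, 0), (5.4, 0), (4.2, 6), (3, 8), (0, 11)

Evaluate the objective at each vertex of the feasible region:
  z(0, 0) = 0
  z(5.4, 0) = -37.8
  z(4.2, 6) = -65.4
  z(3, 8) = -69  ←
  z(0, 11) = -66
The minimum is at x = 3, y = 8.

(3, 8)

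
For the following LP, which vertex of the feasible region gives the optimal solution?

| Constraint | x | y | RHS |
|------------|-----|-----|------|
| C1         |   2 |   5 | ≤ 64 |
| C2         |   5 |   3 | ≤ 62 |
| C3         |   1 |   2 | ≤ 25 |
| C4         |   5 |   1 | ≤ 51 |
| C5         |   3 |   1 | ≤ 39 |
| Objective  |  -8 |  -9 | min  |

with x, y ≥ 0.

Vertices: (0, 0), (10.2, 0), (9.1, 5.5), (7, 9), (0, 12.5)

Evaluate the objective at each vertex of the feasible region:
  z(0, 0) = 0
  z(10.2, 0) = -81.6
  z(9.1, 5.5) = -122.3
  z(7, 9) = -137  ←
  z(0, 12.5) = -112.5
The minimum is at x = 7, y = 9.

(7, 9)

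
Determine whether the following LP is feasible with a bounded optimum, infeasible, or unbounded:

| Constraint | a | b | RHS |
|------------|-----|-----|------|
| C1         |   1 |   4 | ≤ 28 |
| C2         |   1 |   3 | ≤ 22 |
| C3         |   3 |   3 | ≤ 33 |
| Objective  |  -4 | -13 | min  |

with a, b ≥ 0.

Feasible with a bounded optimal solution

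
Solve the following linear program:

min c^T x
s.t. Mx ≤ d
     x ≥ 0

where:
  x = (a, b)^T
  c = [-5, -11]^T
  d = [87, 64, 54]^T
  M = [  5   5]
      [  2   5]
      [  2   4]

Evaluate the objective at each vertex of the feasible region:
  z(0, 0) = 0
  z(17.4, 0) = -87
  z(7.8, 9.6) = -144.6
  z(7, 10) = -145  ←
  z(0, 12.8) = -140.8
The minimum is at a = 7, b = 10.

a = 7, b = 10, z = -145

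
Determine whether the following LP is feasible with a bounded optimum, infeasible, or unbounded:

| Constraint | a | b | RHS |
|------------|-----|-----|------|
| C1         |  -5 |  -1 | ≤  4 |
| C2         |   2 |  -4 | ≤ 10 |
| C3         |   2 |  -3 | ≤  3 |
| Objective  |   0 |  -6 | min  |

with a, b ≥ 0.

Unbounded (objective can decrease without bound)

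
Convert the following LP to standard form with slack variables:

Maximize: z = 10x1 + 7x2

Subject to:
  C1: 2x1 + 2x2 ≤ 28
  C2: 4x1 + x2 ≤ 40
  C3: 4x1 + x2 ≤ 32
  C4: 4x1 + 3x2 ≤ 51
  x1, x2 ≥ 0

max z = 10x1 + 7x2

s.t.
  2x1 + 2x2 + s1 = 28
  4x1 + x2 + s2 = 40
  4x1 + x2 + s3 = 32
  4x1 + 3x2 + s4 = 51
  x1, x2, s1, s2, s3, s4 ≥ 0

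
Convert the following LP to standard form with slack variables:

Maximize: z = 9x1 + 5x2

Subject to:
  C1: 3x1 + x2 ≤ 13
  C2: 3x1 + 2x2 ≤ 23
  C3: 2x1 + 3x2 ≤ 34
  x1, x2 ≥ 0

max z = 9x1 + 5x2

s.t.
  3x1 + x2 + s1 = 13
  3x1 + 2x2 + s2 = 23
  2x1 + 3x2 + s3 = 34
  x1, x2, s1, s2, s3 ≥ 0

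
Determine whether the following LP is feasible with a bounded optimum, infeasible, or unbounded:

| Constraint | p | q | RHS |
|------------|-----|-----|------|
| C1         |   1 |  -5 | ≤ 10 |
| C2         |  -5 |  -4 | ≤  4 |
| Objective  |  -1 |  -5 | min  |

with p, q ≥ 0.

Unbounded (objective can decrease without bound)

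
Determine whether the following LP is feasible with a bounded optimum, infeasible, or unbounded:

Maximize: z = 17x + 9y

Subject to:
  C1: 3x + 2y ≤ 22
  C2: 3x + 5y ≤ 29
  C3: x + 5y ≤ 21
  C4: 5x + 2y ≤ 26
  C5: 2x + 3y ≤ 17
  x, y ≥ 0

Feasible with a bounded optimal solution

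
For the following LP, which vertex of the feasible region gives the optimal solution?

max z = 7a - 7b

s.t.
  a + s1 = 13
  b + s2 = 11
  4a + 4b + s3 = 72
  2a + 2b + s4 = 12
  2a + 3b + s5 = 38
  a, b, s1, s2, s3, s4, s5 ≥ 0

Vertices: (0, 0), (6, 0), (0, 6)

Evaluate the objective at each vertex of the feasible region:
  z(0, 0) = 0
  z(6, 0) = 42  ←
  z(0, 6) = -42
The maximum is at a = 6, b = 0.

(6, 0)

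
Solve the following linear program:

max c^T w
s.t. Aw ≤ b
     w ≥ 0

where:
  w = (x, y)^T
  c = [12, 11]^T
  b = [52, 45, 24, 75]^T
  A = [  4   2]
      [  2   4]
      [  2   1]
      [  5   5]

Evaluate the objective at each vertex of the feasible region:
  z(0, 0) = 0
  z(12, 0) = 144
  z(9, 6) = 174  ←
  z(7.5, 7.5) = 172.5
  z(0, 11.25) = 123.8
The maximum is at x = 9, y = 6.

x = 9, y = 6, z = 174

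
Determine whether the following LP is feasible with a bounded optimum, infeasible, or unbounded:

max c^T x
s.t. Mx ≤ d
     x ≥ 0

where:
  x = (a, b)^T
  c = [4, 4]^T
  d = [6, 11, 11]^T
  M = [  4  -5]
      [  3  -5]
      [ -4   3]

Unbounded (objective can increase without bound)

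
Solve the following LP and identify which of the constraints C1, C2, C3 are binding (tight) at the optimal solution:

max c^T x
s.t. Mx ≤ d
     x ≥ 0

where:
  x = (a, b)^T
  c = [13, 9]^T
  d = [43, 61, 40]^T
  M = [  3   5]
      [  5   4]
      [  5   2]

At a = 6, b = 5, compute slack b - a·x for each constraint:
  C1: 43 − 43 = 0  (binding)
  C2: 61 − 50 = 11  (slack)
  C3: 40 − 40 = 0  (binding)

Optimal: a = 6, b = 5
Binding: C1, C3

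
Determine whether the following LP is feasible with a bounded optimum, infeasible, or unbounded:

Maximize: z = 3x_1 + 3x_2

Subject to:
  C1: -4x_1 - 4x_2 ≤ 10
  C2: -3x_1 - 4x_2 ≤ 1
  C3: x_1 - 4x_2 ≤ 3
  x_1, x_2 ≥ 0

Unbounded (objective can increase without bound)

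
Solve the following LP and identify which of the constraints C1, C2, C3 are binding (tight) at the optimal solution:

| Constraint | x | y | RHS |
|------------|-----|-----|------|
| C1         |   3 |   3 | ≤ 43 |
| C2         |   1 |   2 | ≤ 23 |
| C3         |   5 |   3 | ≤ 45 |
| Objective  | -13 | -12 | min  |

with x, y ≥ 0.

At x = 3, y = 10, compute slack b - a·x for each constraint:
  C1: 43 − 39 = 4  (slack)
  C2: 23 − 23 = 0  (binding)
  C3: 45 − 45 = 0  (binding)

Optimal: x = 3, y = 10
Binding: C2, C3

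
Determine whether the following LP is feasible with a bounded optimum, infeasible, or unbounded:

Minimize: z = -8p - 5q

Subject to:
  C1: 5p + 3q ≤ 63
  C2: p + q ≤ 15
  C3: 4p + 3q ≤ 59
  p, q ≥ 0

Feasible with a bounded optimal solution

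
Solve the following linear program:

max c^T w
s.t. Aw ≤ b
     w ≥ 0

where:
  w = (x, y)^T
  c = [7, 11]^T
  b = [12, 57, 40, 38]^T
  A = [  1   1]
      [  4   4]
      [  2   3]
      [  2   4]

Evaluate the objective at each vertex of the feasible region:
  z(0, 0) = 0
  z(12, 0) = 84
  z(5, 7) = 112  ←
  z(0, 9.5) = 104.5
The maximum is at x = 5, y = 7.

x = 5, y = 7, z = 112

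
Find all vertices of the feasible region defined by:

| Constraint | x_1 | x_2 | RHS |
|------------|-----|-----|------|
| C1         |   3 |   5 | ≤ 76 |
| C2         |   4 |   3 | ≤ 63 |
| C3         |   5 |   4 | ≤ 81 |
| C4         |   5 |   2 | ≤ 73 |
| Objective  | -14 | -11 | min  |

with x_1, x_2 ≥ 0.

(0, 0), (14.6, 0), (13.29, 3.286), (9, 9), (7.769, 10.54), (0, 15.2)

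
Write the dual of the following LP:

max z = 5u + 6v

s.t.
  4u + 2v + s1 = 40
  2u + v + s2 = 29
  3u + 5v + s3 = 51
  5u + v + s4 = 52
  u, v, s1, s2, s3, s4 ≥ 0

Primal max cᵀx s.t. Ax ≤ b, x ≥ 0  →  Dual min bᵀy s.t. Aᵀy ≥ c, y ≥ 0.

Minimize: z = 40y1 + 29y2 + 51y3 + 52y4

Subject to:
  4y1 + 2y2 + 3y3 + 5y4 ≥ 5
  2y1 + y2 + 5y3 + y4 ≥ 6
  y1, y2, y3, y4 ≥ 0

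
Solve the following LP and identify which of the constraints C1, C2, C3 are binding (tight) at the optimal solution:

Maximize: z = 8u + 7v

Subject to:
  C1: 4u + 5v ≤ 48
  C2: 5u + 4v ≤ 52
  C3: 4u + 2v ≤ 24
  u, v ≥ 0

At u = 2, v = 8, compute slack b - a·x for each constraint:
  C1: 48 − 48 = 0  (binding)
  C2: 52 − 42 = 10  (slack)
  C3: 24 − 24 = 0  (binding)

Optimal: u = 2, v = 8
Binding: C1, C3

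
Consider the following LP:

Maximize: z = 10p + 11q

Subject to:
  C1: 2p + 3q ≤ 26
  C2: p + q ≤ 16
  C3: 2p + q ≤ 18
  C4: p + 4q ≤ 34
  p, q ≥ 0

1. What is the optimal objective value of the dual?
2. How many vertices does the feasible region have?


1. 114
2. 5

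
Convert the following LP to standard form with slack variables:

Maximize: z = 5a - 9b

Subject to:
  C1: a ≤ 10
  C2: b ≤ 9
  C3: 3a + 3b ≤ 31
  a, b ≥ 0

max z = 5a - 9b

s.t.
  a + s1 = 10
  b + s2 = 9
  3a + 3b + s3 = 31
  a, b, s1, s2, s3 ≥ 0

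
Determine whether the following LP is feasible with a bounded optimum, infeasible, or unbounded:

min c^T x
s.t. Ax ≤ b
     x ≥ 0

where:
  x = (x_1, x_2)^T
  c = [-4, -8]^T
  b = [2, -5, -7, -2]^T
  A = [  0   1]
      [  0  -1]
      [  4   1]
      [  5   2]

Infeasible (no feasible solution exists)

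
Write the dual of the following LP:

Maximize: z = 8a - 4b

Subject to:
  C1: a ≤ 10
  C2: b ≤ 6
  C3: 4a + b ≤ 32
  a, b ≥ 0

Primal max cᵀx s.t. Ax ≤ b, x ≥ 0  →  Dual min bᵀy s.t. Aᵀy ≥ c, y ≥ 0.

Minimize: z = 10y1 + 6y2 + 32y3

Subject to:
  y1 + 4y3 ≥ 8
  y2 + y3 ≥ -4
  y1, y2, y3 ≥ 0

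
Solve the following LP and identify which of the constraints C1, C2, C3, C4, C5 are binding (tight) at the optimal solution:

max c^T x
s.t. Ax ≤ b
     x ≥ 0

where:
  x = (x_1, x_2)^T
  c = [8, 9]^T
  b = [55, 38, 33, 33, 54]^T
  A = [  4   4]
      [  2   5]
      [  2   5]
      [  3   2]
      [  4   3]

At x_1 = 9, x_2 = 3, compute slack b - a·x for each constraint:
  C1: 55 − 48 = 7  (slack)
  C2: 38 − 33 = 5  (slack)
  C3: 33 − 33 = 0  (binding)
  C4: 33 − 33 = 0  (binding)
  C5: 54 − 45 = 9  (slack)

Optimal: x_1 = 9, x_2 = 3
Binding: C3, C4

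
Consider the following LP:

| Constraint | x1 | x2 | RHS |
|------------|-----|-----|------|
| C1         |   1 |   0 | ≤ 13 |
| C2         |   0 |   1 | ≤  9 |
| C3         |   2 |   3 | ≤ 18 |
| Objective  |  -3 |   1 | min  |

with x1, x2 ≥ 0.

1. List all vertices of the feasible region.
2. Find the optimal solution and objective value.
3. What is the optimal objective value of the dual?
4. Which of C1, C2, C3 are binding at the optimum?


1. (0, 0), (9, 0), (0, 6)
2. x1 = 9, x2 = 0, z = -27
3. -27
4. C3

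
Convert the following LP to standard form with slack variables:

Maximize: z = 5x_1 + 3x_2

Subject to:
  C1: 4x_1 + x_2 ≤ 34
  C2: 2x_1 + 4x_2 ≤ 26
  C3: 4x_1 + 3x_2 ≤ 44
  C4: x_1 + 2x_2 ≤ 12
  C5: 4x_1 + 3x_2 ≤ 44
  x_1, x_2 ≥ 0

max z = 5x_1 + 3x_2

s.t.
  4x_1 + x_2 + s1 = 34
  2x_1 + 4x_2 + s2 = 26
  4x_1 + 3x_2 + s3 = 44
  x_1 + 2x_2 + s4 = 12
  4x_1 + 3x_2 + s5 = 44
  x_1, x_2, s1, s2, s3, s4, s5 ≥ 0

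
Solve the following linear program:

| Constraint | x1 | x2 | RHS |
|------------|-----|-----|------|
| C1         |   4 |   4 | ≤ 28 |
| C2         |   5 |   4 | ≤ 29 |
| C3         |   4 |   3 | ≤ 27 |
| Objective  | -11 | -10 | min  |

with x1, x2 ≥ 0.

Evaluate the objective at each vertex of the feasible region:
  z(0, 0) = 0
  z(5.8, 0) = -63.8
  z(1, 6) = -71  ←
  z(0, 7) = -70
The minimum is at x1 = 1, x2 = 6.

x1 = 1, x2 = 6, z = -71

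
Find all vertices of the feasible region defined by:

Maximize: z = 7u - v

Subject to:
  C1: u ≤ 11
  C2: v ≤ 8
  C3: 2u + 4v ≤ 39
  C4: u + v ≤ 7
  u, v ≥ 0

(0, 0), (7, 0), (0, 7)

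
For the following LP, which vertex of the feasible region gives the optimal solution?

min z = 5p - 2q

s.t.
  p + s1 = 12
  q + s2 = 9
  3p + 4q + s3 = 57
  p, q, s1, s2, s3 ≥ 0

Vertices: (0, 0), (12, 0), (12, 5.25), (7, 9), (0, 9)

Evaluate the objective at each vertex of the feasible region:
  z(0, 0) = 0
  z(12, 0) = 60
  z(12, 5.25) = 49.5
  z(7, 9) = 17
  z(0, 9) = -18  ←
The minimum is at p = 0, q = 9.

(0, 9)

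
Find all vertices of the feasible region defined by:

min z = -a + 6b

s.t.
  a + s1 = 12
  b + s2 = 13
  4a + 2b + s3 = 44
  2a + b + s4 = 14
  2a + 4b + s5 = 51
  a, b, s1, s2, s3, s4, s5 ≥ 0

(0, 0), (7, 0), (0.8333, 12.33), (0, 12.75)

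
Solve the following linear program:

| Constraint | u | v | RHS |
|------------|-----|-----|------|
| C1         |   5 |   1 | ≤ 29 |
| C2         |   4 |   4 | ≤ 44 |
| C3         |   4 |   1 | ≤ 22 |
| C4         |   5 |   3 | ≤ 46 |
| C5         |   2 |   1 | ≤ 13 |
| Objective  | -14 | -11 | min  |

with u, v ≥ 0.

Evaluate the objective at each vertex of the feasible region:
  z(0, 0) = 0
  z(5.5, 0) = -77
  z(4.5, 4) = -107
  z(2, 9) = -127  ←
  z(0, 11) = -121
The minimum is at u = 2, v = 9.

u = 2, v = 9, z = -127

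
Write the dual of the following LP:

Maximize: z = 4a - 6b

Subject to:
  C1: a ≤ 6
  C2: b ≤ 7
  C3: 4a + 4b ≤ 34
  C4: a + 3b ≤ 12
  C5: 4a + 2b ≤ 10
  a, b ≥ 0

Primal max cᵀx s.t. Ax ≤ b, x ≥ 0  →  Dual min bᵀy s.t. Aᵀy ≥ c, y ≥ 0.

Minimize: z = 6y1 + 7y2 + 34y3 + 12y4 + 10y5

Subject to:
  y1 + 4y3 + y4 + 4y5 ≥ 4
  y2 + 4y3 + 3y4 + 2y5 ≥ -6
  y1, y2, y3, y4, y5 ≥ 0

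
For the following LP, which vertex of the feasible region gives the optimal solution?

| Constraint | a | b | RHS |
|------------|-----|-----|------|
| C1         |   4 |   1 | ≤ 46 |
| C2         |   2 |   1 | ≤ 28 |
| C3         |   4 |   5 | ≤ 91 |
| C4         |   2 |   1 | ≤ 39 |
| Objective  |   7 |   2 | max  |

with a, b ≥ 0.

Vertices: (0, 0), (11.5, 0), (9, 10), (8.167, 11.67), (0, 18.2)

Evaluate the objective at each vertex of the feasible region:
  z(0, 0) = 0
  z(11.5, 0) = 80.5
  z(9, 10) = 83  ←
  z(8.167, 11.67) = 80.5
  z(0, 18.2) = 36.4
The maximum is at a = 9, b = 10.

(9, 10)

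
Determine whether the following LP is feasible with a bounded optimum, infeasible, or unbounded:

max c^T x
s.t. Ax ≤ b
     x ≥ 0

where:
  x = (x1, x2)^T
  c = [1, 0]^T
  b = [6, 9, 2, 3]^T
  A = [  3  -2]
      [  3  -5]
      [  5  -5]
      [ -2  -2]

Unbounded (objective can increase without bound)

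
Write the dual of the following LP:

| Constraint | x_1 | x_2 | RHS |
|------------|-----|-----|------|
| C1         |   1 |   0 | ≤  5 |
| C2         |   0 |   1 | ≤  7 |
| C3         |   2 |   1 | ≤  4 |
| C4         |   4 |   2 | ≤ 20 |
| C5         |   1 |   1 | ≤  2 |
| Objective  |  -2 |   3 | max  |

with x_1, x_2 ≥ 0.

Primal max cᵀx s.t. Ax ≤ b, x ≥ 0  →  Dual min bᵀy s.t. Aᵀy ≥ c, y ≥ 0.

Minimize: z = 5y1 + 7y2 + 4y3 + 20y4 + 2y5

Subject to:
  y1 + 2y3 + 4y4 + y5 ≥ -2
  y2 + y3 + 2y4 + y5 ≥ 3
  y1, y2, y3, y4, y5 ≥ 0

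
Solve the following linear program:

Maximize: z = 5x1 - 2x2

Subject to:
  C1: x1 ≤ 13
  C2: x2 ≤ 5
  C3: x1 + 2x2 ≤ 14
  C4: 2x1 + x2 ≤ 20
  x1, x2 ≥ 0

Evaluate the objective at each vertex of the feasible region:
  z(0, 0) = 0
  z(10, 0) = 50  ←
  z(8.667, 2.667) = 38
  z(4, 5) = 10
  z(0, 5) = -10
The maximum is at x1 = 10, x2 = 0.

x1 = 10, x2 = 0, z = 50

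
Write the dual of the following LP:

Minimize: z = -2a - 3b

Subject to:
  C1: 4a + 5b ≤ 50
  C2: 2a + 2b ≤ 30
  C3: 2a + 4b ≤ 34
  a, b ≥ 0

Primal min cᵀx s.t. Ax ≤ b, x ≥ 0  →  Dual max −bᵀy s.t. Aᵀy ≥ −c, y ≥ 0.

Maximize: z = -50y1 - 30y2 - 34y3

Subject to:
  4y1 + 2y2 + 2y3 ≥ 2
  5y1 + 2y2 + 4y3 ≥ 3
  y1, y2, y3 ≥ 0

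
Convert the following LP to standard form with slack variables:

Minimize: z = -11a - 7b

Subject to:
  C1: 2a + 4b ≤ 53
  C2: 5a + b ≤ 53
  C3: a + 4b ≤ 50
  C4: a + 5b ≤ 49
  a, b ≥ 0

min z = -11a - 7b

s.t.
  2a + 4b + s1 = 53
  5a + b + s2 = 53
  a + 4b + s3 = 50
  a + 5b + s4 = 49
  a, b, s1, s2, s3, s4 ≥ 0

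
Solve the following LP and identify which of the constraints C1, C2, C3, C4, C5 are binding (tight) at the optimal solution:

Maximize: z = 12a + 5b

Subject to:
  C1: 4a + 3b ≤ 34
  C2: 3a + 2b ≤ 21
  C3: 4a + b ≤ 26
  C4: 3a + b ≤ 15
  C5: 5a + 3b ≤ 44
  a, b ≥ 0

At a = 3, b = 6, compute slack b - a·x for each constraint:
  C1: 34 − 30 = 4  (slack)
  C2: 21 − 21 = 0  (binding)
  C3: 26 − 18 = 8  (slack)
  C4: 15 − 15 = 0  (binding)
  C5: 44 − 33 = 11  (slack)

Optimal: a = 3, b = 6
Binding: C2, C4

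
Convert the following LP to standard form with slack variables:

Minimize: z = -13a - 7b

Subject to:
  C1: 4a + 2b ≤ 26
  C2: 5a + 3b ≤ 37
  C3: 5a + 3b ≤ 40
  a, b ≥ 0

min z = -13a - 7b

s.t.
  4a + 2b + s1 = 26
  5a + 3b + s2 = 37
  5a + 3b + s3 = 40
  a, b, s1, s2, s3 ≥ 0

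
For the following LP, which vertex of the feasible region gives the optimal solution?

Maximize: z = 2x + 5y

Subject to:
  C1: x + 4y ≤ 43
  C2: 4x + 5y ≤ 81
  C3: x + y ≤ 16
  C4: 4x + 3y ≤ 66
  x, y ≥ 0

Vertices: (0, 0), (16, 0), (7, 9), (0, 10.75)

Evaluate the objective at each vertex of the feasible region:
  z(0, 0) = 0
  z(16, 0) = 32
  z(7, 9) = 59  ←
  z(0, 10.75) = 53.75
The maximum is at x = 7, y = 9.

(7, 9)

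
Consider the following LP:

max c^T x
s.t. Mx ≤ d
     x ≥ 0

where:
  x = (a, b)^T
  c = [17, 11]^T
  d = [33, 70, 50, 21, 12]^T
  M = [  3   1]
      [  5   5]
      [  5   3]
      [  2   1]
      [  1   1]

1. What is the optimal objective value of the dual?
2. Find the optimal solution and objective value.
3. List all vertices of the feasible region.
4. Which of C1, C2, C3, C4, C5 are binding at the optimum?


1. 174
2. a = 7, b = 5, z = 174
3. (0, 0), (10, 0), (7, 5), (0, 12)
4. C3, C5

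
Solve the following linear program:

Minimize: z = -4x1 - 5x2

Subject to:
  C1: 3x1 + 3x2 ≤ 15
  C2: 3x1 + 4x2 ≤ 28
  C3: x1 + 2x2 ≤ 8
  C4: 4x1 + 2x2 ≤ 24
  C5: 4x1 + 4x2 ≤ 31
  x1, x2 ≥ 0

Evaluate the objective at each vertex of the feasible region:
  z(0, 0) = 0
  z(5, 0) = -20
  z(2, 3) = -23  ←
  z(0, 4) = -20
The minimum is at x1 = 2, x2 = 3.

x1 = 2, x2 = 3, z = -23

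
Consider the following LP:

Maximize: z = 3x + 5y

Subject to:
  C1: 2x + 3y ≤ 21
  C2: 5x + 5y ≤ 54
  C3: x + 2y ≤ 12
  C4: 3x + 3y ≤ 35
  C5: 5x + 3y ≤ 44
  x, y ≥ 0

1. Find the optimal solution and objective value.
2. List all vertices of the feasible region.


1. x = 6, y = 3, z = 33
2. (0, 0), (8.8, 0), (7.667, 1.889), (6, 3), (0, 6)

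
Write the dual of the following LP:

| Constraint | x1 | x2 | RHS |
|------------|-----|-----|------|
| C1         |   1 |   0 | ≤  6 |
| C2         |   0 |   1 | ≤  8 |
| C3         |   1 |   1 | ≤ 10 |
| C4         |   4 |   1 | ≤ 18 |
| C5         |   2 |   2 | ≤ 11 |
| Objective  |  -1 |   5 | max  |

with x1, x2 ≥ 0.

Primal max cᵀx s.t. Ax ≤ b, x ≥ 0  →  Dual min bᵀy s.t. Aᵀy ≥ c, y ≥ 0.

Minimize: z = 6y1 + 8y2 + 10y3 + 18y4 + 11y5

Subject to:
  y1 + y3 + 4y4 + 2y5 ≥ -1
  y2 + y3 + y4 + 2y5 ≥ 5
  y1, y2, y3, y4, y5 ≥ 0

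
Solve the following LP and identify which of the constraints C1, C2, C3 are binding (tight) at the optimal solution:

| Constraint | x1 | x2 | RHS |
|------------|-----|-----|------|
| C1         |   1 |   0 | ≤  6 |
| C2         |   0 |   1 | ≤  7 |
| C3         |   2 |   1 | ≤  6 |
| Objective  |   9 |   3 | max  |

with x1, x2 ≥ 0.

At x1 = 3, x2 = 0, compute slack b - a·x for each constraint:
  C1: 6 − 3 = 3  (slack)
  C2: 7 − 0 = 7  (slack)
  C3: 6 − 6 = 0  (binding)

Optimal: x1 = 3, x2 = 0
Binding: C3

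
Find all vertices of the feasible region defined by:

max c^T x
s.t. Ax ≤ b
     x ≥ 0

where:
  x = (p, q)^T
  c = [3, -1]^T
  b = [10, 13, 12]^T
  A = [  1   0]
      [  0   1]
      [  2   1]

(0, 0), (6, 0), (0, 12)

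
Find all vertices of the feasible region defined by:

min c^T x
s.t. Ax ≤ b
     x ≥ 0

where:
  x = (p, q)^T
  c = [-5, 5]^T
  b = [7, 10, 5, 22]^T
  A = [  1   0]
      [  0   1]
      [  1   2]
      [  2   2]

(0, 0), (5, 0), (0, 2.5)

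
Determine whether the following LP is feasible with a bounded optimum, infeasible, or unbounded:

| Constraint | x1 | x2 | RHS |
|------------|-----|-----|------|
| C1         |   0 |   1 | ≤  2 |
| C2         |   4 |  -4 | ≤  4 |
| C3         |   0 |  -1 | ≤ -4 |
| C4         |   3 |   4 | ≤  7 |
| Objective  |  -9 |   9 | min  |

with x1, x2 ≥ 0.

Infeasible (no feasible solution exists)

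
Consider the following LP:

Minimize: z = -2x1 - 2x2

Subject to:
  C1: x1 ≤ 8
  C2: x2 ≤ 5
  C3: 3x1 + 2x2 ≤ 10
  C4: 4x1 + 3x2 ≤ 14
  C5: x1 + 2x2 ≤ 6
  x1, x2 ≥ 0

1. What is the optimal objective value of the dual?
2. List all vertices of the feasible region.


1. -8
2. (0, 0), (3.333, 0), (2, 2), (0, 3)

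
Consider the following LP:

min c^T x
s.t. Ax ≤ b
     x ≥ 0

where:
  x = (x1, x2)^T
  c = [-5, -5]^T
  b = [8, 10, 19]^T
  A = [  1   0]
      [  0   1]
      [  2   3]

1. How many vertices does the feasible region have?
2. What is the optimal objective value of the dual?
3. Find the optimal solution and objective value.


1. 4
2. -45
3. x1 = 8, x2 = 1, z = -45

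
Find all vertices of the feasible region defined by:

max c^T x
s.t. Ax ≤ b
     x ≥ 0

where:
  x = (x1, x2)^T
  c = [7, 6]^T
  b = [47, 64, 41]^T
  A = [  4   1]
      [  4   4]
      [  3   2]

(0, 0), (11.75, 0), (10.6, 4.6), (9, 7), (0, 16)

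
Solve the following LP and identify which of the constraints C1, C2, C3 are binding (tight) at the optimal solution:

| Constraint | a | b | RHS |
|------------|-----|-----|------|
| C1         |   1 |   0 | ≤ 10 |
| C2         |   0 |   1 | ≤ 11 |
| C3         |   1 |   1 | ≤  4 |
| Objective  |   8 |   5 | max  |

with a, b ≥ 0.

At a = 4, b = 0, compute slack b - a·x for each constraint:
  C1: 10 − 4 = 6  (slack)
  C2: 11 − 0 = 11  (slack)
  C3: 4 − 4 = 0  (binding)

Optimal: a = 4, b = 0
Binding: C3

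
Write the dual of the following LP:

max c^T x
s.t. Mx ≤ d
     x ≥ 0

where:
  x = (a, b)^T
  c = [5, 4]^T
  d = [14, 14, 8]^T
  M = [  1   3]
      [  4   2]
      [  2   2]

Primal max cᵀx s.t. Ax ≤ b, x ≥ 0  →  Dual min bᵀy s.t. Aᵀy ≥ c, y ≥ 0.

Minimize: z = 14y1 + 14y2 + 8y3

Subject to:
  y1 + 4y2 + 2y3 ≥ 5
  3y1 + 2y2 + 2y3 ≥ 4
  y1, y2, y3 ≥ 0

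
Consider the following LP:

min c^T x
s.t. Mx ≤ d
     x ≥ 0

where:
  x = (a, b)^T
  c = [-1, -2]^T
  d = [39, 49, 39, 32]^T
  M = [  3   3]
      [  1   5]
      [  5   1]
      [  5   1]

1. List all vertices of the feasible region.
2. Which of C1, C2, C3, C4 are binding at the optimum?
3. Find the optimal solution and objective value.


1. (0, 0), (6.4, 0), (4.75, 8.25), (4, 9), (0, 9.8)
2. C1, C2
3. a = 4, b = 9, z = -22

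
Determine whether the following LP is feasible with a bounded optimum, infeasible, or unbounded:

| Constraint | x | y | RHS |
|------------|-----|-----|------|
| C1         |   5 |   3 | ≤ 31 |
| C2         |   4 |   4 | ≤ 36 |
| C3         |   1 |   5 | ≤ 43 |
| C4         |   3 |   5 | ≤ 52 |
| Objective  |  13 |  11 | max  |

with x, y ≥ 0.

Feasible with a bounded optimal solution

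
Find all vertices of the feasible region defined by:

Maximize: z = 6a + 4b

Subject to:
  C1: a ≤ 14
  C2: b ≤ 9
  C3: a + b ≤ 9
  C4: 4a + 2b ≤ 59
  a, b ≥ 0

(0, 0), (9, 0), (0, 9)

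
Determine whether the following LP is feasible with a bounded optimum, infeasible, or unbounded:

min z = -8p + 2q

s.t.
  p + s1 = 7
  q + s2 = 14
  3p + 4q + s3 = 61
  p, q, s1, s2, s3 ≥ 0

Feasible with a bounded optimal solution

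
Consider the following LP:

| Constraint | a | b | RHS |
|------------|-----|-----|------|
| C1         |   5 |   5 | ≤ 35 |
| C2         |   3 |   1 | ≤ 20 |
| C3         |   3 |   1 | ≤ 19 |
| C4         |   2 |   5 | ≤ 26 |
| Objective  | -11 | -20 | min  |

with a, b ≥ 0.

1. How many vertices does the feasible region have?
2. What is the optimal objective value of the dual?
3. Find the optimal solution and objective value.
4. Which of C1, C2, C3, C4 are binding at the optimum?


1. 5
2. -113
3. a = 3, b = 4, z = -113
4. C1, C4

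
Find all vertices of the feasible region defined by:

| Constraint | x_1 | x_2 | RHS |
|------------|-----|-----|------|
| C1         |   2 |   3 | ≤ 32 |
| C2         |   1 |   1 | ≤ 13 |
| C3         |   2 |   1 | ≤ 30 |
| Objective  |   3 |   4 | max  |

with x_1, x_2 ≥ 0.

(0, 0), (13, 0), (7, 6), (0, 10.67)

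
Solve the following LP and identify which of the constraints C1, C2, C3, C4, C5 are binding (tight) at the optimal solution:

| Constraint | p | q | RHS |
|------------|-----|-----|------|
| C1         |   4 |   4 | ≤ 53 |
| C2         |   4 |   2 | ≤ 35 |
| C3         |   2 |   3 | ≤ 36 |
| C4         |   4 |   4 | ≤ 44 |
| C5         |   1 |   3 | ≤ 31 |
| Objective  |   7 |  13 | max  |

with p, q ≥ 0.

At p = 1, q = 10, compute slack b - a·x for each constraint:
  C1: 53 − 44 = 9  (slack)
  C2: 35 − 24 = 11  (slack)
  C3: 36 − 32 = 4  (slack)
  C4: 44 − 44 = 0  (binding)
  C5: 31 − 31 = 0  (binding)

Optimal: p = 1, q = 10
Binding: C4, C5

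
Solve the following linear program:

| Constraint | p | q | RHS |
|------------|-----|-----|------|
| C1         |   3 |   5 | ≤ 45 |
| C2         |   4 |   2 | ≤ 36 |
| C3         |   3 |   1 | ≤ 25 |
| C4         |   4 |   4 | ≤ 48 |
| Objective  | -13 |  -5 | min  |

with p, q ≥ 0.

Evaluate the objective at each vertex of the feasible region:
  z(0, 0) = 0
  z(8.333, 0) = -108.3
  z(7, 4) = -111  ←
  z(6.429, 5.143) = -109.3
  z(0, 9) = -45
The minimum is at p = 7, q = 4.

p = 7, q = 4, z = -111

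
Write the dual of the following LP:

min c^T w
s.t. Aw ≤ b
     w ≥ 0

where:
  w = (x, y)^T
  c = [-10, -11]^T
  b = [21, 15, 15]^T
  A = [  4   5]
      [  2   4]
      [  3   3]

Primal min cᵀx s.t. Ax ≤ b, x ≥ 0  →  Dual max −bᵀy s.t. Aᵀy ≥ −c, y ≥ 0.

Maximize: z = -21y1 - 15y2 - 15y3

Subject to:
  4y1 + 2y2 + 3y3 ≥ 10
  5y1 + 4y2 + 3y3 ≥ 11
  y1, y2, y3 ≥ 0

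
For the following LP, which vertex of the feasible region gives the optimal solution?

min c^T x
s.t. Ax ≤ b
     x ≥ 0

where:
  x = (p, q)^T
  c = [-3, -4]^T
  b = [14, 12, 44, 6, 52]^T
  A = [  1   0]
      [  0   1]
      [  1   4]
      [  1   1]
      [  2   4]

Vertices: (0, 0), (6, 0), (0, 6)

Evaluate the objective at each vertex of the feasible region:
  z(0, 0) = 0
  z(6, 0) = -18
  z(0, 6) = -24  ←
The minimum is at p = 0, q = 6.

(0, 6)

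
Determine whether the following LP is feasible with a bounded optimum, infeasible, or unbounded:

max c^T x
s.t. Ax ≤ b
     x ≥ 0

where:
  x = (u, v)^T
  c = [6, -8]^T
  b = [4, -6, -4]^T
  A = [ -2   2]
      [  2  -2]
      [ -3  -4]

Infeasible (no feasible solution exists)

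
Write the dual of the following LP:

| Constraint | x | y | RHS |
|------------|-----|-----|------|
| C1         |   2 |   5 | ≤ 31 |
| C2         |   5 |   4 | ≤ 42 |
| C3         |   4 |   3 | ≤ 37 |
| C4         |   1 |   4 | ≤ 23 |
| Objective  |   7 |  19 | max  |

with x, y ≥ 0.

Primal max cᵀx s.t. Ax ≤ b, x ≥ 0  →  Dual min bᵀy s.t. Aᵀy ≥ c, y ≥ 0.

Minimize: z = 31y1 + 42y2 + 37y3 + 23y4

Subject to:
  2y1 + 5y2 + 4y3 + y4 ≥ 7
  5y1 + 4y2 + 3y3 + 4y4 ≥ 19
  y1, y2, y3, y4 ≥ 0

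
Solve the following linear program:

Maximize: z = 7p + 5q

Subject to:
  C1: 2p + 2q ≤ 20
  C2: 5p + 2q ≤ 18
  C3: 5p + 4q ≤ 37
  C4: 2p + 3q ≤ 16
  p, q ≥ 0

Evaluate the objective at each vertex of the feasible region:
  z(0, 0) = 0
  z(3.6, 0) = 25.2
  z(2, 4) = 34  ←
  z(0, 5.333) = 26.67
The maximum is at p = 2, q = 4.

p = 2, q = 4, z = 34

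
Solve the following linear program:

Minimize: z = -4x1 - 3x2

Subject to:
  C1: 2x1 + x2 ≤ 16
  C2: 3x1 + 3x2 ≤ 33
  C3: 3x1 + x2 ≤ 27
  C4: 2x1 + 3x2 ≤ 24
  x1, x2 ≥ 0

Evaluate the objective at each vertex of the feasible region:
  z(0, 0) = 0
  z(8, 0) = -32
  z(6, 4) = -36  ←
  z(0, 8) = -24
The minimum is at x1 = 6, x2 = 4.

x1 = 6, x2 = 4, z = -36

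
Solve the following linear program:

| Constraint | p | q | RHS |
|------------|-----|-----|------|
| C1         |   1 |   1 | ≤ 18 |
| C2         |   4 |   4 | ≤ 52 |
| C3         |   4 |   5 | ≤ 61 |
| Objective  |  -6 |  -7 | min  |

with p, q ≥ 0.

Evaluate the objective at each vertex of the feasible region:
  z(0, 0) = 0
  z(13, 0) = -78
  z(4, 9) = -87  ←
  z(0, 12.2) = -85.4
The minimum is at p = 4, q = 9.

p = 4, q = 9, z = -87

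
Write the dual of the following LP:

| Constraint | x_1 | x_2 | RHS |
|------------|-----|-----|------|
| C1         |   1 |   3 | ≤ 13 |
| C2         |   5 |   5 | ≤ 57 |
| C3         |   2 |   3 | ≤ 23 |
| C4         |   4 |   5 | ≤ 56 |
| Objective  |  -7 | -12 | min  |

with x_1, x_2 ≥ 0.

Primal min cᵀx s.t. Ax ≤ b, x ≥ 0  →  Dual max −bᵀy s.t. Aᵀy ≥ −c, y ≥ 0.

Maximize: z = -13y1 - 57y2 - 23y3 - 56y4

Subject to:
  y1 + 5y2 + 2y3 + 4y4 ≥ 7
  3y1 + 5y2 + 3y3 + 5y4 ≥ 12
  y1, y2, y3, y4 ≥ 0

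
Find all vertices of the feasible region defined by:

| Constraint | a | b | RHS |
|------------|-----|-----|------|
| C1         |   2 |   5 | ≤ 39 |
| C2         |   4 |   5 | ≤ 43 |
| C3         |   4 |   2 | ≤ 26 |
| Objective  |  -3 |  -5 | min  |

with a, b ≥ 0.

(0, 0), (6.5, 0), (3.667, 5.667), (2, 7), (0, 7.8)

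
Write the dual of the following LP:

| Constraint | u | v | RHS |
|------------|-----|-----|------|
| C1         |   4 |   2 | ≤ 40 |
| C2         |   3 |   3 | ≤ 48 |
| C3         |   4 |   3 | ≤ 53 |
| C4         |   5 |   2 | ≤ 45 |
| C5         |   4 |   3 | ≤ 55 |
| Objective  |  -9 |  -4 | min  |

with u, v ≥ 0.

Primal min cᵀx s.t. Ax ≤ b, x ≥ 0  →  Dual max −bᵀy s.t. Aᵀy ≥ −c, y ≥ 0.

Maximize: z = -40y1 - 48y2 - 53y3 - 45y4 - 55y5

Subject to:
  4y1 + 3y2 + 4y3 + 5y4 + 4y5 ≥ 9
  2y1 + 3y2 + 3y3 + 2y4 + 3y5 ≥ 4
  y1, y2, y3, y4, y5 ≥ 0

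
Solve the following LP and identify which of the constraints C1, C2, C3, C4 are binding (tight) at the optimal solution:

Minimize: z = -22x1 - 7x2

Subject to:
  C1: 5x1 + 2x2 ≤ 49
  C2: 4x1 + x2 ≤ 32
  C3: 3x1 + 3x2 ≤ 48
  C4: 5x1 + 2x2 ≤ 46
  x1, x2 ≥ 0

At x1 = 6, x2 = 8, compute slack b - a·x for each constraint:
  C1: 49 − 46 = 3  (slack)
  C2: 32 − 32 = 0  (binding)
  C3: 48 − 42 = 6  (slack)
  C4: 46 − 46 = 0  (binding)

Optimal: x1 = 6, x2 = 8
Binding: C2, C4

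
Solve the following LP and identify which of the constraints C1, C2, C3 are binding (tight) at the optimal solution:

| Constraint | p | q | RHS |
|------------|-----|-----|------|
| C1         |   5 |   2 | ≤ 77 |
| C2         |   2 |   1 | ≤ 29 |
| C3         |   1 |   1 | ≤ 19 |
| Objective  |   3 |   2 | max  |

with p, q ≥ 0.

At p = 10, q = 9, compute slack b - a·x for each constraint:
  C1: 77 − 68 = 9  (slack)
  C2: 29 − 29 = 0  (binding)
  C3: 19 − 19 = 0  (binding)

Optimal: p = 10, q = 9
Binding: C2, C3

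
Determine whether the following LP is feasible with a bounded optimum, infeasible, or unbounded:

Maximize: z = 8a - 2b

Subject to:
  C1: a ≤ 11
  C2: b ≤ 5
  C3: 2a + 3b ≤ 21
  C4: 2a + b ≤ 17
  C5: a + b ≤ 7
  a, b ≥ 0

Feasible with a bounded optimal solution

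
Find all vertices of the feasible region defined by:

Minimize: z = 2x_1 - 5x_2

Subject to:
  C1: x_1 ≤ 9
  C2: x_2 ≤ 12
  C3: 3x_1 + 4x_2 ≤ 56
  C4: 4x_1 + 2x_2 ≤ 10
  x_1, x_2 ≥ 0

(0, 0), (2.5, 0), (0, 5)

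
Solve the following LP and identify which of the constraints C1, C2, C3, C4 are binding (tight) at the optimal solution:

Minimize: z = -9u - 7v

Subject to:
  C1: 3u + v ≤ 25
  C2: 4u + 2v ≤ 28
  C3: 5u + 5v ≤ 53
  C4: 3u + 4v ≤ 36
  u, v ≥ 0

At u = 4, v = 6, compute slack b - a·x for each constraint:
  C1: 25 − 18 = 7  (slack)
  C2: 28 − 28 = 0  (binding)
  C3: 53 − 50 = 3  (slack)
  C4: 36 − 36 = 0  (binding)

Optimal: u = 4, v = 6
Binding: C2, C4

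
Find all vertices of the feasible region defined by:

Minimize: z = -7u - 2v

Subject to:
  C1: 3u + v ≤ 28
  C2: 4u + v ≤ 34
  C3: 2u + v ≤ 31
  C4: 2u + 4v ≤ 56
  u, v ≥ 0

(0, 0), (8.5, 0), (6, 10), (5.6, 11.2), (0, 14)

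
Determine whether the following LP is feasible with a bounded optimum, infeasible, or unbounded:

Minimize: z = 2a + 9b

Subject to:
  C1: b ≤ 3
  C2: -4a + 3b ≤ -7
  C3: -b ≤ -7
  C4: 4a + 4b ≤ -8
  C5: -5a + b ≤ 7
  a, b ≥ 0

Infeasible (no feasible solution exists)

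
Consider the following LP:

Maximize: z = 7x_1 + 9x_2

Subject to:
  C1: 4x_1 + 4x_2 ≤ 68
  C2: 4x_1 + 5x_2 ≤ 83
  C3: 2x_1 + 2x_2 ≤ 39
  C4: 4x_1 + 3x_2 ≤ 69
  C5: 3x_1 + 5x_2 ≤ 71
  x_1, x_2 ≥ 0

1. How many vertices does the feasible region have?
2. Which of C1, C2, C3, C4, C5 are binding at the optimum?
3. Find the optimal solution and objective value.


1. 4
2. C1, C5
3. x_1 = 7, x_2 = 10, z = 139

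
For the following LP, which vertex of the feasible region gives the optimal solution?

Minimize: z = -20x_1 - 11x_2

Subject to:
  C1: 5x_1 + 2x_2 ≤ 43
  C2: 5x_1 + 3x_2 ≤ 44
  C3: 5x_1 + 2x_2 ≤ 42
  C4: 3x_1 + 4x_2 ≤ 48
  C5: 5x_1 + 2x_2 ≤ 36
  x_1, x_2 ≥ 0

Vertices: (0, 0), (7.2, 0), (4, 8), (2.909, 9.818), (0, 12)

Evaluate the objective at each vertex of the feasible region:
  z(0, 0) = 0
  z(7.2, 0) = -144
  z(4, 8) = -168  ←
  z(2.909, 9.818) = -166.2
  z(0, 12) = -132
The minimum is at x_1 = 4, x_2 = 8.

(4, 8)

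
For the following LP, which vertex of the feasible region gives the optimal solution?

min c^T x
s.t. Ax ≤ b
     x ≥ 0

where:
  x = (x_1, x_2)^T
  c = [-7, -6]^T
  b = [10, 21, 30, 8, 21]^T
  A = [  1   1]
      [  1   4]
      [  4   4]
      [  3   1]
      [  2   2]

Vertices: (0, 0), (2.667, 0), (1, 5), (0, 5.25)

Evaluate the objective at each vertex of the feasible region:
  z(0, 0) = 0
  z(2.667, 0) = -18.67
  z(1, 5) = -37  ←
  z(0, 5.25) = -31.5
The minimum is at x_1 = 1, x_2 = 5.

(1, 5)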